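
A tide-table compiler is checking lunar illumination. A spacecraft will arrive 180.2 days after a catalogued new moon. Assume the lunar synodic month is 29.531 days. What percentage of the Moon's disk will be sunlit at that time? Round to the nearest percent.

180.2/29.531 = 6.102 lunations, so 6 complete cycles and 3.01 d into the next.
The Moon has covered 3.01/29.531 of its cycle, so θ ≈ 360° × 3.01/29.531 = 36.7°.
cos 36.7° = 0.801, so f = (1 − 0.801)/2 = 0.099, so 10%.

10%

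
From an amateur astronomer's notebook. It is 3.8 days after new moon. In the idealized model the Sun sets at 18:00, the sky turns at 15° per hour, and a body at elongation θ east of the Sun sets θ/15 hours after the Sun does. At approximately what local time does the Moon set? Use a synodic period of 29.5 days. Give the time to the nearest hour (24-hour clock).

21:00

The Moon has covered 3.8/29.5 of its cycle, so θ ≈ 360° × 3.8/29.5 = 46.4°.
At 15° of sky rotation per hour, 46.4° corresponds to a 3.09 h lag.
18:00 + 3.09 h ≈ 21:05 → 21:00 to the nearest hour.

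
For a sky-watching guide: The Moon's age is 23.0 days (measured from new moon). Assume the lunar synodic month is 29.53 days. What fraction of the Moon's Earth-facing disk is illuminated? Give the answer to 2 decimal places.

0.41

The Moon has covered 23.0/29.53 of its cycle, so θ ≈ 360° × 23.0/29.53 = 280.4°.
With cos θ = 0.180, the lit fraction is (1 − 0.180)/2 ≈ 0.410.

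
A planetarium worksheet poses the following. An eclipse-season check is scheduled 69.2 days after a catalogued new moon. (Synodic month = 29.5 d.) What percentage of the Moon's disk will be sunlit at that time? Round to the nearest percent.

78%

Reduce mod P: 69.2 − 2×29.5 = 10.20 d into the current lunation.
Elongation θ = 360° × 10.20/29.5 ≈ 124.5°.
cos 124.5° = (-0.566), so f = (1 − (-0.566))/2 = 0.783, so 78%.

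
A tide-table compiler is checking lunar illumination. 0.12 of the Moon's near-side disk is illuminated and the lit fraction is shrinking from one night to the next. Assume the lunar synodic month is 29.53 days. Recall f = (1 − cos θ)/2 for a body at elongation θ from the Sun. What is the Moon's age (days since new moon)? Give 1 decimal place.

Invert f = (1 − cos θ)/2 to get cos θ = 1 − 2(0.12) = 0.760, hence θ₀ = arccos 0.760 = 40.5°.
A waning Moon lies in 180°–360°, so θ = 360° − 40.5° = 319.5°.
Age = 29.53 × 319.5°/360° ≈ 26.20 days.

26.2 days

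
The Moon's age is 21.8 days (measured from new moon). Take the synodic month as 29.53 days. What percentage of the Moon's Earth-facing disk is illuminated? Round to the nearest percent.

54%

The Moon has covered 21.8/29.53 of its cycle, so θ ≈ 360° × 21.8/29.53 = 265.8°.
Illuminated fraction = (1 − cos 265.8°)/2 = (1 − (-0.074))/2 ≈ 0.537, so 54%.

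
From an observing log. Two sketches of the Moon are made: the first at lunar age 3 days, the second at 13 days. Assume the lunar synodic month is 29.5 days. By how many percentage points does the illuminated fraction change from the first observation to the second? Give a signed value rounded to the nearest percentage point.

First observation: θ = 360°·3/29.5 = 36.6°, so f = 0.099.
Second observation: θ = 158.6°, f = 0.966.
Δf = 0.966 − 0.099 = +0.867, i.e. +87 pp.

+87 pp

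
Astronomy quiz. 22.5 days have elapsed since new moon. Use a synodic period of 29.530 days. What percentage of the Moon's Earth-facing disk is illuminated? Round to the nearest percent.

46%

Phase angle: θ = 360°·(22.5 d)/(29.530 d) = 274.3°.
With cos θ = 0.075, the lit fraction is (1 − 0.075)/2 ≈ 0.463, so 46%.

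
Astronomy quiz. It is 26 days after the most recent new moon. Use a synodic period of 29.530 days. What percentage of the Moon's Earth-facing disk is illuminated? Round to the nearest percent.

13%

The Moon has covered 26/29.530 of its cycle, so θ ≈ 360° × 26/29.530 = 317.0°.
With cos θ = 0.731, the lit fraction is (1 − 0.731)/2 ≈ 0.135, so 13%.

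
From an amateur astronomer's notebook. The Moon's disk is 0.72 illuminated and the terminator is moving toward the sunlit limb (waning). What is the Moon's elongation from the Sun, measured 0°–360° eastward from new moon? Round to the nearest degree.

244°

cos θ = 1 − 2f = -0.440, giving a principal value of 116.1°.
Since the Moon is past full (waning), take the reflex angle: θ = 360° − 116.1° = 243.9°.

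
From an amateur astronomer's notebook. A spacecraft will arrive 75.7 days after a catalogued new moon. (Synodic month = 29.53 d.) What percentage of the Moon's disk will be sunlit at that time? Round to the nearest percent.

Reduce mod P: 75.7 − 2×29.53 = 16.64 d into the current lunation.
Elongation θ = 360° × 16.64/29.53 ≈ 202.9°.
cos 202.9° = (-0.921), so f = (1 − (-0.921))/2 = 0.961, so 96%.

96%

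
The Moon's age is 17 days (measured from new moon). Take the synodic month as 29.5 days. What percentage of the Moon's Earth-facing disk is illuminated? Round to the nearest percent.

94%

Elongation θ = 360° × 17/29.5 ≈ 207.5°.
With cos θ = (-0.887), the lit fraction is (1 − (-0.887))/2 ≈ 0.944, so 94%.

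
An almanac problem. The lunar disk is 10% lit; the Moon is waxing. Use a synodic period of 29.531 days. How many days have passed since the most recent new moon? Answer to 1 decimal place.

cos θ = 1 − 2f = 0.800, giving a principal value of 36.9°.
The Moon is waxing (0°–180°), so θ = 36.9° directly.
Age = 29.531 × 36.9°/360° ≈ 3.02 days.

3.0 days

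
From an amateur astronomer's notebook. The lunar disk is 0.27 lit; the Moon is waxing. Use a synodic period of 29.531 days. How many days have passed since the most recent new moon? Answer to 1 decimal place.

From f = (1 − cos θ)/2: cos θ = 1 − 2×0.27 = 0.460; arccos → 62.6°.
The Moon is waxing (0°–180°), so θ = 62.6° directly.
Age = 29.531 × 62.6°/360° ≈ 5.14 days.

5.1 days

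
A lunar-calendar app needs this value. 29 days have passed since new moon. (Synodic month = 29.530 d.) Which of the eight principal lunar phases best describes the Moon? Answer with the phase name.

new moon

θ ≈ 360° × 29/29.530 = 354°, which falls in the new moon sector.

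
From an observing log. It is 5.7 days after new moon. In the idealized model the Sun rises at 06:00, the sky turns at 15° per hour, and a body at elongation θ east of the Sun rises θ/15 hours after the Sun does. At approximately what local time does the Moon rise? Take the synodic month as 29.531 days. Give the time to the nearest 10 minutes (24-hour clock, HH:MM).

10:40

Elongation θ = 360° × 5.7/29.531 ≈ 69.5°.
Delay after the Sun = 69.5° / (15°/h) ≈ 4.63 h.
06:00 + 4.632 h ≈ 10:38 → 10:40 to the nearest ten minutes.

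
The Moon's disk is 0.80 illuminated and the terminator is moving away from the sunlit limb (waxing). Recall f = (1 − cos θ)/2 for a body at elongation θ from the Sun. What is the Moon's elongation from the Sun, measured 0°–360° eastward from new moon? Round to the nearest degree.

cos θ = 1 − 2f = -0.600, giving a principal value of 126.9°.
The Moon is waxing (0°–180°), so θ = 126.9° directly.

127°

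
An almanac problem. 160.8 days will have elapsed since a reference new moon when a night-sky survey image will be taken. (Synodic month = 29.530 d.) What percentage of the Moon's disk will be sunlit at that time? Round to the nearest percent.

97%

160.8/29.530 = 5.445 lunations, so 5 complete cycles and 13.15 d into the next.
Elongation θ = 360° × 13.15/29.530 ≈ 160.3°.
With cos θ = (-0.942), the lit fraction is (1 − (-0.942))/2 ≈ 0.971, so 97%.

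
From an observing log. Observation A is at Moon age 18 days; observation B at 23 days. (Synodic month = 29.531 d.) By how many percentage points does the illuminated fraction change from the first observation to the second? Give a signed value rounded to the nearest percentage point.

First observation: θ = 360°·18/29.531 = 219.4°, so f = 0.886.
Second observation: θ = 280.4°, f = 0.410.
Δf = 0.410 − 0.886 = -0.476, i.e. -48 pp.

-48 percentage points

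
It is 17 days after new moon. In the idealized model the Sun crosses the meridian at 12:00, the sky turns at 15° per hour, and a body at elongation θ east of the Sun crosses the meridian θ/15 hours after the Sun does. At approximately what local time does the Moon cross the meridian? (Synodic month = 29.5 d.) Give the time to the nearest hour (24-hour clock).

02:00

Elongation θ = 360° × 17/29.5 ≈ 207.5°.
Delay after the Sun = 207.5° / (15°/h) ≈ 13.83 h.
12:00 + 13.83 h ≈ 01:50 → 02:00 to the nearest hour.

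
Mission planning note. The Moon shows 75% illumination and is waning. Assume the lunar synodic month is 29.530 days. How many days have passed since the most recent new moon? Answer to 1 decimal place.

19.7 days

cos θ = 1 − 2f = -0.500, giving a principal value of 120.0°.
Waning ⇒ past full, so θ = 360° − 120.0° = 240.0°.
At 360°/29.530 d per day, 240.0° corresponds to 19.69 days.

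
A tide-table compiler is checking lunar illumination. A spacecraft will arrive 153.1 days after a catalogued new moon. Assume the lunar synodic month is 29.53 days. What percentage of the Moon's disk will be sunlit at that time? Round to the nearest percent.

Reduce mod P: 153.1 − 5×29.53 = 5.45 d into the current lunation.
Phase angle: θ = 360°·(5.45 d)/(29.53 d) = 66.4°.
cos 66.4° = 0.400, so f = (1 − 0.400)/2 = 0.300, so 30%.

30%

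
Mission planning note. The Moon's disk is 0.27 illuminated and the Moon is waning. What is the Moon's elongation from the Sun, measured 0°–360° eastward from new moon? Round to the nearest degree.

297°

From f = (1 − cos θ)/2: cos θ = 1 − 2×0.27 = 0.460; arccos → 62.6°.
Waning ⇒ past full, so θ = 360° − 62.6° = 297.4°.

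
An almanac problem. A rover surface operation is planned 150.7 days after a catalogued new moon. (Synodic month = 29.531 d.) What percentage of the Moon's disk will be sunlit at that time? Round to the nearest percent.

10%

150.7/29.531 = 5.103 lunations, so 5 complete cycles and 3.04 d into the next.
The Moon has covered 3.04/29.531 of its cycle, so θ ≈ 360° × 3.04/29.531 = 37.1°.
Illuminated fraction = (1 − cos 37.1°)/2 = (1 − 0.797)/2 ≈ 0.101, so 10%.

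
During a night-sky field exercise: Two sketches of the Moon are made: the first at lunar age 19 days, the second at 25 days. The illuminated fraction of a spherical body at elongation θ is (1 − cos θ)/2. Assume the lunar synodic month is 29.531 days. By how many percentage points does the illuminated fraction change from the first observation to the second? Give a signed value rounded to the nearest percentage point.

θ₁ = 360° × 19/29.531 = 231.6°, f₁ = (1 − cos θ₁)/2 = 0.810.
θ₂ = 360° × 25/29.531 = 304.8°, f₂ = (1 − cos θ₂)/2 = 0.215.
Change = f₂ − f₁ = -0.596 → -60 percentage points.

-60 percentage points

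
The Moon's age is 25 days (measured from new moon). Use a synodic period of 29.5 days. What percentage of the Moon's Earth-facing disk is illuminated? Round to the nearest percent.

Phase angle: θ = 360°·(25 d)/(29.5 d) = 305.1°.
cos 305.1° = 0.575, so f = (1 − 0.575)/2 = 0.213, so 21%.

21%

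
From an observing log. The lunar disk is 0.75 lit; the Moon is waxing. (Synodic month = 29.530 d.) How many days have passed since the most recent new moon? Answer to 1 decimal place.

9.8 days

Invert f = (1 − cos θ)/2 to get cos θ = 1 − 2(0.75) = -0.500, hence θ₀ = arccos -0.500 = 120.0°.
The Moon is waxing (0°–180°), so θ = 120.0° directly.
That fraction of the synodic month is 120.0/360 × 29.530 d ≈ 9.84 d.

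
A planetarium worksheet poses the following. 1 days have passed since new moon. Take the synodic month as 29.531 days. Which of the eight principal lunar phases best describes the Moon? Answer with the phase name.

new moon

θ ≈ 360° × 1/29.531 = 12°, which falls in the new moon sector.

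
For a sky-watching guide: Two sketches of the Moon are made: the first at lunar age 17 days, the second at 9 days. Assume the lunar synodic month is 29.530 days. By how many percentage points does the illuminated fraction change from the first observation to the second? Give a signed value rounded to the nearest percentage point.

θ₁ = 360° × 17/29.530 = 207.2°, f₁ = (1 − cos θ₁)/2 = 0.945.
θ₂ = 360° × 9/29.530 = 109.7°, f₂ = (1 − cos θ₂)/2 = 0.669.
Change = f₂ − f₁ = -0.276 → -28 percentage points.

-28 percentage points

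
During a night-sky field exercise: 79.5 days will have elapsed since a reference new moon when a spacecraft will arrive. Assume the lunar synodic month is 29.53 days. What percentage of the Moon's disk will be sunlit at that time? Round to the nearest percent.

68%

79.5 d spans 2 complete synodic months (2 × 29.53 = 59.06 d) plus 20.44 d.
The Moon has covered 20.44/29.53 of its cycle, so θ ≈ 360° × 20.44/29.53 = 249.2°.
cos 249.2° = (-0.355), so f = (1 − (-0.355))/2 = 0.678, so 68%.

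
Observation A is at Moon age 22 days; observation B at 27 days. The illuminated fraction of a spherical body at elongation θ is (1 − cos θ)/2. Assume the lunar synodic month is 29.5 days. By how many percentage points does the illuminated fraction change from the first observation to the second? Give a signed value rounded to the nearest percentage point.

-44 pp

First observation: θ = 360°·22/29.5 = 268.5°, so f = 0.513.
Second observation: θ = 329.5°, f = 0.069.
Δf = 0.069 − 0.513 = -0.444, i.e. -44 pp.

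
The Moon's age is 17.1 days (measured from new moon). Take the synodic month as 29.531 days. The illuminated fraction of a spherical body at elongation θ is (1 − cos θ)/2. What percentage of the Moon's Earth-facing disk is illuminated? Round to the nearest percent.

94%

The Moon has covered 17.1/29.531 of its cycle, so θ ≈ 360° × 17.1/29.531 = 208.5°.
With cos θ = (-0.879), the lit fraction is (1 − (-0.879))/2 ≈ 0.940, so 94%.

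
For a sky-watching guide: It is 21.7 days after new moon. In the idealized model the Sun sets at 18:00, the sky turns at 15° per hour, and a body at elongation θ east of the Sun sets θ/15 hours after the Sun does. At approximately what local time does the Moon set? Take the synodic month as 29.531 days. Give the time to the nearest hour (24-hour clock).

Phase angle: θ = 360°·(21.7 d)/(29.531 d) = 264.5°.
The Moon trails the Sun by θ/15 = 264.5/15 ≈ 17.64 hours.
18:00 + 17.64 h ≈ 11:38 → 12:00 to the nearest hour.

12:00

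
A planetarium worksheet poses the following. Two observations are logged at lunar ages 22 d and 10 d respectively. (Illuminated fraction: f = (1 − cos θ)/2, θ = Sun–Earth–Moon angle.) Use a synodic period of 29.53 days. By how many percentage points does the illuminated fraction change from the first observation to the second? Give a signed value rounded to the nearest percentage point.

+25 percentage points

θ₁ = 360° × 22/29.53 = 268.2°, f₁ = (1 − cos θ₁)/2 = 0.516.
θ₂ = 360° × 10/29.53 = 121.9°, f₂ = (1 − cos θ₂)/2 = 0.764.
Change = f₂ − f₁ = +0.249 → +25 percentage points.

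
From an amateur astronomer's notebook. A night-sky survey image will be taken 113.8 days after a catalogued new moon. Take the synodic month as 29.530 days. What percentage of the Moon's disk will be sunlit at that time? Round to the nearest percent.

20%

Reduce mod P: 113.8 − 3×29.530 = 25.21 d into the current lunation.
Elongation θ = 360° × 25.21/29.530 ≈ 307.3°.
With cos θ = 0.606, the lit fraction is (1 − 0.606)/2 ≈ 0.197, so 20%.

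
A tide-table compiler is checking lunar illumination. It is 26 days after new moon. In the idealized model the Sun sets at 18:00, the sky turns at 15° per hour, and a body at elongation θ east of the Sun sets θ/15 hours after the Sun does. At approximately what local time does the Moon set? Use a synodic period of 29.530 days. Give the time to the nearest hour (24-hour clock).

15:00

Elongation θ = 360° × 26/29.530 ≈ 317.0°.
The Moon trails the Sun by θ/15 = 317.0/15 ≈ 21.13 hours.
18:00 + 21.13 h ≈ 15:08 → 15:00 to the nearest hour.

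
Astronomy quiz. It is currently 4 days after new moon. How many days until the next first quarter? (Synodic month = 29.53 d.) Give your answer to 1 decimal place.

3.4 days

First quarter occurs at elongation 90°, i.e. at age 29.53 × 90/360 = 7.383 d.
That is 7.383 − 4 = 3.383 days ahead.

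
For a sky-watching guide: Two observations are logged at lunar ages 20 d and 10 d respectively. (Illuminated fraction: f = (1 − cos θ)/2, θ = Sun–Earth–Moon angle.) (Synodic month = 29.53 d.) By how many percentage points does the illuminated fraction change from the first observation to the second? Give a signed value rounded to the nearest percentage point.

θ₁ = 360° × 20/29.53 = 243.8°, f₁ = (1 − cos θ₁)/2 = 0.721.
θ₂ = 360° × 10/29.53 = 121.9°, f₂ = (1 − cos θ₂)/2 = 0.764.
Change = f₂ − f₁ = +0.044 → +4 percentage points.

+4 pp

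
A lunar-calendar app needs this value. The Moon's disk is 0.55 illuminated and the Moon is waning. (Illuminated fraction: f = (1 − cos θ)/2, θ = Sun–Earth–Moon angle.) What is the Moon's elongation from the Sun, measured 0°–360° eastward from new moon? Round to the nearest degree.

From f = (1 − cos θ)/2: cos θ = 1 − 2×0.55 = -0.100; arccos → 95.7°.
Since the Moon is past full (waning), take the reflex angle: θ = 360° − 95.7° = 264.3°.

264°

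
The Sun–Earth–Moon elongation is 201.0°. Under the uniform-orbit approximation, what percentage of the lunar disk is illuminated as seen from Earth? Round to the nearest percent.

97%

f = (1 − cos 201.0°)/2 = (1 − (-0.934))/2 ≈ 0.967, i.e. 97%.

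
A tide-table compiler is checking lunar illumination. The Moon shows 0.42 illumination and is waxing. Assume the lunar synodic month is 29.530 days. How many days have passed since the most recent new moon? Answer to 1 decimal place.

Invert f = (1 − cos θ)/2 to get cos θ = 1 − 2(0.42) = 0.160, hence θ₀ = arccos 0.160 = 80.8°.
Waxing ⇒ before full, so θ = 80.8°.
That fraction of the synodic month is 80.8/360 × 29.530 d ≈ 6.63 d.

6.6 days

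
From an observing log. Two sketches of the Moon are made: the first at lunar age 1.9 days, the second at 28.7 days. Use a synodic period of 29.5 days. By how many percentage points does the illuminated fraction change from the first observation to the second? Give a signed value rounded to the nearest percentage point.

First observation: θ = 360°·1.9/29.5 = 23.2°, so f = 0.040.
Second observation: θ = 350.2°, f = 0.007.
Δf = 0.007 − 0.040 = -0.033, i.e. -3 pp.

-3 pp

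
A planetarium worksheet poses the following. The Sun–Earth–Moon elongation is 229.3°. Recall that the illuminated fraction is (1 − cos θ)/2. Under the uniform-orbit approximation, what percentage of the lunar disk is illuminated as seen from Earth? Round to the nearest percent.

83%

cos 229.3° = (-0.652), so f = (1 − (-0.652))/2 = 0.826, i.e. 83%.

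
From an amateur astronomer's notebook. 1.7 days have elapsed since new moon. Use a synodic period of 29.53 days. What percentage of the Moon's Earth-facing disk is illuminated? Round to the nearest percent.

Elongation θ = 360° × 1.7/29.53 ≈ 20.7°.
Illuminated fraction = (1 − cos 20.7°)/2 = (1 − 0.935)/2 ≈ 0.032, so 3%.

3%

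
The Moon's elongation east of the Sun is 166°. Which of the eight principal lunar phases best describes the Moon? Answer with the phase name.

full moon

166° lies in the full moon sector of the 8-phase cycle.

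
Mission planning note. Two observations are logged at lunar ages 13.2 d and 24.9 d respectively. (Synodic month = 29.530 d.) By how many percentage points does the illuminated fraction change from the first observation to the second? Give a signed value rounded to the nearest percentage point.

First observation: θ = 360°·13.2/29.530 = 160.9°, so f = 0.973.
Second observation: θ = 303.6°, f = 0.224.
Δf = 0.224 − 0.973 = -0.749, i.e. -75 pp.

-75 percentage points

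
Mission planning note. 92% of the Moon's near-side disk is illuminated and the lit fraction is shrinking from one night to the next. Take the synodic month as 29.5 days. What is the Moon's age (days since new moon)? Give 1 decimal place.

Invert f = (1 − cos θ)/2 to get cos θ = 1 − 2(0.92) = -0.840, hence θ₀ = arccos -0.840 = 147.1°.
A waning Moon lies in 180°–360°, so θ = 360° − 147.1° = 212.9°.
At 360°/29.5 d per day, 212.9° corresponds to 17.44 days.

17.4 days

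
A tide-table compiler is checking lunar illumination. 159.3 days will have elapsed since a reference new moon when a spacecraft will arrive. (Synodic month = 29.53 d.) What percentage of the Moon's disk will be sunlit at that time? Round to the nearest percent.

Reduce mod P: 159.3 − 5×29.53 = 11.65 d into the current lunation.
Elongation θ = 360° × 11.65/29.53 ≈ 142.0°.
With cos θ = (-0.788), the lit fraction is (1 − (-0.788))/2 ≈ 0.894, so 89%.

89%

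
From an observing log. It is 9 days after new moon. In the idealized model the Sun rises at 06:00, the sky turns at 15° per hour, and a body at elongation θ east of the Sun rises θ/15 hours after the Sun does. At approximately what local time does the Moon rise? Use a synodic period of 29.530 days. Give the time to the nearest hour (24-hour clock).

13:00

The Moon has covered 9/29.530 of its cycle, so θ ≈ 360° × 9/29.530 = 109.7°.
At 15° of sky rotation per hour, 109.7° corresponds to a 7.31 h lag.
06:00 + 7.31 h ≈ 13:19 → 13:00 to the nearest hour.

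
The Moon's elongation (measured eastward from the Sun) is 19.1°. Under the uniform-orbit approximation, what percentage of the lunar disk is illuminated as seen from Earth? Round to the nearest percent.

3%

cos 19.1° = 0.945, so f = (1 − 0.945)/2 = 0.028, i.e. 3%.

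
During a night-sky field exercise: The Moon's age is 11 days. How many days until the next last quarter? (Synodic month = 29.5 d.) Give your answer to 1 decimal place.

11.1 days

Last quarter occurs at elongation 270°, i.e. at age 29.5 × 270/360 = 22.125 d.
That is 22.125 − 11 = 11.125 days ahead.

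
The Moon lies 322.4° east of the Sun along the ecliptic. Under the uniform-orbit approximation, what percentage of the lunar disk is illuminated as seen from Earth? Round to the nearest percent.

f = (1 − cos 322.4°)/2 = (1 − 0.792)/2 ≈ 0.104, i.e. 10%.

10%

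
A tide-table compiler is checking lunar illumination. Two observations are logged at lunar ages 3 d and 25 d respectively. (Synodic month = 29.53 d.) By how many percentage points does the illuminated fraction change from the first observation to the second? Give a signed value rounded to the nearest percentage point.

θ₁ = 360° × 3/29.53 = 36.6°, f₁ = (1 − cos θ₁)/2 = 0.098.
θ₂ = 360° × 25/29.53 = 304.8°, f₂ = (1 − cos θ₂)/2 = 0.215.
Change = f₂ − f₁ = +0.116 → +12 percentage points.

+12 pp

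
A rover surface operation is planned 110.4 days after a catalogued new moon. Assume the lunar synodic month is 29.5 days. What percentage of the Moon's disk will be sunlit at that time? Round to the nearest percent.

52%

Reduce mod P: 110.4 − 3×29.5 = 21.90 d into the current lunation.
Phase angle: θ = 360°·(21.90 d)/(29.5 d) = 267.3°.
With cos θ = (-0.048), the lit fraction is (1 − (-0.048))/2 ≈ 0.524, so 52%.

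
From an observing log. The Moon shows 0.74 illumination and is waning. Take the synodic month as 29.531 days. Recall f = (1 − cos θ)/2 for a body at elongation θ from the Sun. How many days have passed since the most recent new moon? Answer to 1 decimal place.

cos θ = 1 − 2f = -0.480, giving a principal value of 118.7°.
Waning ⇒ past full, so θ = 360° − 118.7° = 241.3°.
Age = 29.531 × 241.3°/360° ≈ 19.80 days.

19.8 days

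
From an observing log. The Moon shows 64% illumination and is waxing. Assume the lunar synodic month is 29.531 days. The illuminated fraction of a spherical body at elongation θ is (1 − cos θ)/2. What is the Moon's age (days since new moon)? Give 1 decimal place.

Invert f = (1 − cos θ)/2 to get cos θ = 1 − 2(0.64) = -0.280, hence θ₀ = arccos -0.280 = 106.3°.
The Moon is waxing (0°–180°), so θ = 106.3° directly.
At 360°/29.531 d per day, 106.3° corresponds to 8.72 days.

8.7 days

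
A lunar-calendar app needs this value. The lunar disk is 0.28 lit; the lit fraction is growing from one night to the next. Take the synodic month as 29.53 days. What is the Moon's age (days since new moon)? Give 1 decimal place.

Invert f = (1 − cos θ)/2 to get cos θ = 1 − 2(0.28) = 0.440, hence θ₀ = arccos 0.440 = 63.9°.
Waxing ⇒ before full, so θ = 63.9°.
That fraction of the synodic month is 63.9/360 × 29.53 d ≈ 5.24 d.

5.2 days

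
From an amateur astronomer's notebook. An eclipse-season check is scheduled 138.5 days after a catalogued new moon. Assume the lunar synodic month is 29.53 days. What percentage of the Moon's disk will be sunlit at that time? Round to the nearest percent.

138.5/29.53 = 4.690 lunations, so 4 complete cycles and 20.38 d into the next.
Elongation θ = 360° × 20.38/29.53 ≈ 248.5°.
Illuminated fraction = (1 − cos 248.5°)/2 = (1 − (-0.367))/2 ≈ 0.684, so 68%.

68%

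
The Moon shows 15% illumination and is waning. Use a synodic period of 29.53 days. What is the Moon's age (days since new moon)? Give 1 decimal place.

25.8 days

From f = (1 − cos θ)/2: cos θ = 1 − 2×0.15 = 0.700; arccos → 45.6°.
Waning ⇒ past full, so θ = 360° − 45.6° = 314.4°.
At 360°/29.53 d per day, 314.4° corresponds to 25.79 days.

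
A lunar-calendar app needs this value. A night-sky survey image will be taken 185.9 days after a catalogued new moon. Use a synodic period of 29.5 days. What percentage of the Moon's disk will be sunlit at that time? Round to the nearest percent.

185.9 d spans 6 complete synodic months (6 × 29.5 = 177.00 d) plus 8.90 d.
The Moon has covered 8.90/29.5 of its cycle, so θ ≈ 360° × 8.90/29.5 = 108.6°.
Illuminated fraction = (1 − cos 108.6°)/2 = (1 − (-0.319))/2 ≈ 0.660, so 66%.

66%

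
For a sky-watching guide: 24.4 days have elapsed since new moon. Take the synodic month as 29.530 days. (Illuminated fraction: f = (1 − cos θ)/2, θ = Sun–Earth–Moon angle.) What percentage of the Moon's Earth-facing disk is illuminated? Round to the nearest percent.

Elongation θ = 360° × 24.4/29.530 ≈ 297.5°.
With cos θ = 0.461, the lit fraction is (1 − 0.461)/2 ≈ 0.269, so 27%.

27%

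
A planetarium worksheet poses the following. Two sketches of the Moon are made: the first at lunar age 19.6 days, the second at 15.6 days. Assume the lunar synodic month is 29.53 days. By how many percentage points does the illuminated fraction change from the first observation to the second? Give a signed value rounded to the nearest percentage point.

+23 pp

θ₁ = 360° × 19.6/29.53 = 238.9°, f₁ = (1 − cos θ₁)/2 = 0.758.
θ₂ = 360° × 15.6/29.53 = 190.2°, f₂ = (1 − cos θ₂)/2 = 0.992.
Change = f₂ − f₁ = +0.234 → +23 percentage points.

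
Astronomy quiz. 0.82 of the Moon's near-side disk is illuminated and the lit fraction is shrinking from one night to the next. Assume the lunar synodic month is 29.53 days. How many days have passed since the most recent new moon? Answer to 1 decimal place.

Invert f = (1 − cos θ)/2 to get cos θ = 1 − 2(0.82) = -0.640, hence θ₀ = arccos -0.640 = 129.8°.
A waning Moon lies in 180°–360°, so θ = 360° − 129.8° = 230.2°.
At 360°/29.53 d per day, 230.2° corresponds to 18.88 days.

18.9 days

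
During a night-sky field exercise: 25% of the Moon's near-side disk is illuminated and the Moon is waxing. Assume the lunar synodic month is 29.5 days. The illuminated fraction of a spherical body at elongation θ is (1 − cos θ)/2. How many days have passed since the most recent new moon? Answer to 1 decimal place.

4.9 days

From f = (1 − cos θ)/2: cos θ = 1 − 2×0.25 = 0.500; arccos → 60.0°.
Before full moon the principal value applies: θ = 60.0°.
That fraction of the synodic month is 60.0/360 × 29.5 d ≈ 4.92 d.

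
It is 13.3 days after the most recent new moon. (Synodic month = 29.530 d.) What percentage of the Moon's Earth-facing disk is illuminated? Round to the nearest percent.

98%

Elongation θ = 360° × 13.3/29.530 ≈ 162.1°.
Illuminated fraction = (1 − cos 162.1°)/2 = (1 − (-0.952))/2 ≈ 0.976, so 98%.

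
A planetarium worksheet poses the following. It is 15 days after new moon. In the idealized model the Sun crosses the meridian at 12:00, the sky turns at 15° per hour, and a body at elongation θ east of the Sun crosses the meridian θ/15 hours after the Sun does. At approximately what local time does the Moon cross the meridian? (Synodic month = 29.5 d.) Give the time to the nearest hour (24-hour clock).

00:00

Elongation θ = 360° × 15/29.5 ≈ 183.1°.
Delay after the Sun = 183.1° / (15°/h) ≈ 12.20 h.
12:00 + 12.20 h ≈ 00:12 → 00:00 to the nearest hour.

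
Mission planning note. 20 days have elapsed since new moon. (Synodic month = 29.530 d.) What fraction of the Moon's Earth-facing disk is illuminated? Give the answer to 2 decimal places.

0.72

The Moon has covered 20/29.530 of its cycle, so θ ≈ 360° × 20/29.530 = 243.8°.
With cos θ = (-0.441), the lit fraction is (1 − (-0.441))/2 ≈ 0.721.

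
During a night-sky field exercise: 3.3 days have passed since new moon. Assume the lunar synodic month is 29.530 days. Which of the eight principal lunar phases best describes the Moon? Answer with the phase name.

θ ≈ 360° × 3.3/29.530 = 40°, which falls in the waxing crescent sector.

waxing crescent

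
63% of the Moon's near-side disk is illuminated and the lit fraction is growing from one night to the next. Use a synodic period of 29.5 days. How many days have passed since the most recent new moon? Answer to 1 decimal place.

8.6 days

From f = (1 − cos θ)/2: cos θ = 1 − 2×0.63 = -0.260; arccos → 105.1°.
Before full moon the principal value applies: θ = 105.1°.
Age = 29.5 × 105.1°/360° ≈ 8.61 days.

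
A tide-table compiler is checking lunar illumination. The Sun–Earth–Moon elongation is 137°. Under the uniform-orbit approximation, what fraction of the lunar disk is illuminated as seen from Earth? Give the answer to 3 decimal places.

0.866

Half-versine of 137°: (1 − (-0.731))/2 = 0.866.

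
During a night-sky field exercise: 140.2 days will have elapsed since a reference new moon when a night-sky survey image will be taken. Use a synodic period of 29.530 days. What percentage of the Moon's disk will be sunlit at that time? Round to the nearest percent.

51%

Reduce mod P: 140.2 − 4×29.530 = 22.08 d into the current lunation.
The Moon has covered 22.08/29.530 of its cycle, so θ ≈ 360° × 22.08/29.530 = 269.2°.
With cos θ = (-0.014), the lit fraction is (1 − (-0.014))/2 ≈ 0.507, so 51%.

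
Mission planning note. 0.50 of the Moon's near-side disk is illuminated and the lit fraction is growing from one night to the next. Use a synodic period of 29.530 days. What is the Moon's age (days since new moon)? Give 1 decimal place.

7.4 days

Invert f = (1 − cos θ)/2 to get cos θ = 1 − 2(0.50) = 0.000, hence θ₀ = arccos 0.000 = 90.0°.
The Moon is waxing (0°–180°), so θ = 90.0° directly.
At 360°/29.530 d per day, 90.0° corresponds to 7.38 days.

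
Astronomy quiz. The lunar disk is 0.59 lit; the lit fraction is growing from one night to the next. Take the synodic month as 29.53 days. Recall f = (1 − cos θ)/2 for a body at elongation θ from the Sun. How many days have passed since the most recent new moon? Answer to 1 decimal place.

cos θ = 1 − 2f = -0.180, giving a principal value of 100.4°.
Waxing ⇒ before full, so θ = 100.4°.
Age = 29.53 × 100.4°/360° ≈ 8.23 days.

8.2 days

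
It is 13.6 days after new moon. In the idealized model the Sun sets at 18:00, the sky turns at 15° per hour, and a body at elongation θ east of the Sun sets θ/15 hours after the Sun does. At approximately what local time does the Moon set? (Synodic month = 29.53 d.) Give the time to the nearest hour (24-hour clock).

05:00

Phase angle: θ = 360°·(13.6 d)/(29.53 d) = 165.8°.
At 15° of sky rotation per hour, 165.8° corresponds to a 11.05 h lag.
18:00 + 11.05 h ≈ 05:03 → 05:00 to the nearest hour.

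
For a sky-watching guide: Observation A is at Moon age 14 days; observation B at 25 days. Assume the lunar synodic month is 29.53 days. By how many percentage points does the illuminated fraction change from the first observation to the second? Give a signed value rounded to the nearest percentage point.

First observation: θ = 360°·14/29.53 = 170.7°, so f = 0.993.
Second observation: θ = 304.8°, f = 0.215.
Δf = 0.215 − 0.993 = -0.779, i.e. -78 pp.

-78 percentage points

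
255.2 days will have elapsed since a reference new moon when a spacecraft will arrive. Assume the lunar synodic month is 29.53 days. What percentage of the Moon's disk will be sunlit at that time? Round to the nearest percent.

255.2/29.53 = 8.642 lunations, so 8 complete cycles and 18.96 d into the next.
Phase angle: θ = 360°·(18.96 d)/(29.53 d) = 231.1°.
Illuminated fraction = (1 − cos 231.1°)/2 = (1 − (-0.627))/2 ≈ 0.814, so 81%.

81%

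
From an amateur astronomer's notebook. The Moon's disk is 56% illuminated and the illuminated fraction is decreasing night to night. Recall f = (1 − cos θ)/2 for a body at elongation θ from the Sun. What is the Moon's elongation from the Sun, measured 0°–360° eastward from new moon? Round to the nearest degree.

263°

Invert f = (1 − cos θ)/2 to get cos θ = 1 − 2(0.56) = -0.120, hence θ₀ = arccos -0.120 = 96.9°.
Since the Moon is past full (waning), take the reflex angle: θ = 360° − 96.9° = 263.1°.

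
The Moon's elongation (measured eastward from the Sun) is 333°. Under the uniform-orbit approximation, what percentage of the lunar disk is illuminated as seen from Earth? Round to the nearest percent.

5%

Half-versine of 333°: (1 − 0.891)/2 = 0.054, i.e. 5%.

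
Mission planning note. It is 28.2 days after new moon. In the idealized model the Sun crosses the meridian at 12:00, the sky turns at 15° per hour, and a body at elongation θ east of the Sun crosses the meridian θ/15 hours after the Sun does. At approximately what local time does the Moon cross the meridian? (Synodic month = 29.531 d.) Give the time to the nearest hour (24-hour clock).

Phase angle: θ = 360°·(28.2 d)/(29.531 d) = 343.8°.
At 15° of sky rotation per hour, 343.8° corresponds to a 22.92 h lag.
12:00 + 22.92 h ≈ 10:55 → 11:00 to the nearest hour.

11:00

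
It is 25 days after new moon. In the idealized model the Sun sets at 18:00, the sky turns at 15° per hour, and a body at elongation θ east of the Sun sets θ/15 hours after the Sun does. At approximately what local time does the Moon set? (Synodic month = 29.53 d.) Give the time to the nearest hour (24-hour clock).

Phase angle: θ = 360°·(25 d)/(29.53 d) = 304.8°.
Delay after the Sun = 304.8° / (15°/h) ≈ 20.32 h.
18:00 + 20.32 h ≈ 14:19 → 14:00 to the nearest hour.

14:00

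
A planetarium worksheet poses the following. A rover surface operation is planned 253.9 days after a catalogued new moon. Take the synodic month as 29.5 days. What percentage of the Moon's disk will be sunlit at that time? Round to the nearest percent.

Reduce mod P: 253.9 − 8×29.5 = 17.90 d into the current lunation.
Elongation θ = 360° × 17.90/29.5 ≈ 218.4°.
cos 218.4° = (-0.783), so f = (1 − (-0.783))/2 = 0.892, so 89%.

89%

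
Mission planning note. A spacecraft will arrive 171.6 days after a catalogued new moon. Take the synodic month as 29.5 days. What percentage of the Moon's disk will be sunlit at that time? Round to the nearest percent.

30%

Reduce mod P: 171.6 − 5×29.5 = 24.10 d into the current lunation.
Elongation θ = 360° × 24.10/29.5 ≈ 294.1°.
With cos θ = 0.408, the lit fraction is (1 − 0.408)/2 ≈ 0.296, so 30%.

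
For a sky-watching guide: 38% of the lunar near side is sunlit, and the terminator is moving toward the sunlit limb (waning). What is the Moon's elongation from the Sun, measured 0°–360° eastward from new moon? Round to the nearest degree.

284°

Invert f = (1 − cos θ)/2 to get cos θ = 1 − 2(0.38) = 0.240, hence θ₀ = arccos 0.240 = 76.1°.
Waning ⇒ past full, so θ = 360° − 76.1° = 283.9°.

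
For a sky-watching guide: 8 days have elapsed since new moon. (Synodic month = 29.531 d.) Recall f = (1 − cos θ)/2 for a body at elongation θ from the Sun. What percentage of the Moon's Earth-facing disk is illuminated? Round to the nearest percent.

Elongation θ = 360° × 8/29.531 ≈ 97.5°.
cos 97.5° = (-0.131), so f = (1 − (-0.131))/2 = 0.565, so 57%.

57%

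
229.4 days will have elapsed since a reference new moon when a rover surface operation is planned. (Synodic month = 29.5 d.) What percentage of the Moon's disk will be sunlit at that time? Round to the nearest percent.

42%

229.4 d spans 7 complete synodic months (7 × 29.5 = 206.50 d) plus 22.90 d.
Phase angle: θ = 360°·(22.90 d)/(29.5 d) = 279.5°.
Illuminated fraction = (1 − cos 279.5°)/2 = (1 − 0.164)/2 ≈ 0.418, so 42%.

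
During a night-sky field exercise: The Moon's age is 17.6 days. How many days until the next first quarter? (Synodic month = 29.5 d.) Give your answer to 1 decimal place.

First quarter occurs at elongation 90°, i.e. at age 29.5 × 90/360 = 7.375 d.
This lunation's first quarter (7.375 d) has passed, so add one period: 36.875 − 17.6 = 19.275 days.

19.3 days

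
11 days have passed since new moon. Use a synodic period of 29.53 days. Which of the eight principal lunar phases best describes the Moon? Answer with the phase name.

θ ≈ 360° × 11/29.53 = 134°, which falls in the waxing gibbous sector.

waxing gibbous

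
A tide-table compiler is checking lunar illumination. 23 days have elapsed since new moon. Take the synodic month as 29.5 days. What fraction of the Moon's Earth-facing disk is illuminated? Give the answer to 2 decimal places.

0.41

Phase angle: θ = 360°·(23 d)/(29.5 d) = 280.7°.
Illuminated fraction = (1 − cos 280.7°)/2 = (1 − 0.185)/2 ≈ 0.407.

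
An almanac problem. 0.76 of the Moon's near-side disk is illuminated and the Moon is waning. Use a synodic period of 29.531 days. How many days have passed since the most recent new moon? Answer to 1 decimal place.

19.6 days

cos θ = 1 − 2f = -0.520, giving a principal value of 121.3°.
Since the Moon is past full (waning), take the reflex angle: θ = 360° − 121.3° = 238.7°.
At 360°/29.531 d per day, 238.7° corresponds to 19.58 days.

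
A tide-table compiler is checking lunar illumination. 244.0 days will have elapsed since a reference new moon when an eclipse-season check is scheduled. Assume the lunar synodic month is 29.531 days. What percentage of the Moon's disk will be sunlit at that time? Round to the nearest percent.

244.0/29.531 = 8.263 lunations, so 8 complete cycles and 7.75 d into the next.
The Moon has covered 7.75/29.531 of its cycle, so θ ≈ 360° × 7.75/29.531 = 94.5°.
Illuminated fraction = (1 − cos 94.5°)/2 = (1 − (-0.078))/2 ≈ 0.539, so 54%.

54%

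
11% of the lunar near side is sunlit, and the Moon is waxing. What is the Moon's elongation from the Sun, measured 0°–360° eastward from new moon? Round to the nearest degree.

cos θ = 1 − 2f = 0.780, giving a principal value of 38.7°.
Waxing ⇒ before full, so θ = 38.7°.

39°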